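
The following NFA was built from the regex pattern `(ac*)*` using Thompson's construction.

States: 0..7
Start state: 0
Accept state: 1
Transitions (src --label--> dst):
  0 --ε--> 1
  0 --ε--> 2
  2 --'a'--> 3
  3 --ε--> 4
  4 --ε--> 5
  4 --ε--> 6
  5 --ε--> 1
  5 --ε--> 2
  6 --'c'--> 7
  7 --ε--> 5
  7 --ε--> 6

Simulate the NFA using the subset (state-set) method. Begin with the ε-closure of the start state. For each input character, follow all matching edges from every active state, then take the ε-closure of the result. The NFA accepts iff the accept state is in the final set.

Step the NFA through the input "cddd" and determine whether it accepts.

Answer: REJECT

Steps:
S₀ = ε-closure({0}) = {0,1,2}
'c' @ 1: {}  — no active states
rest 'ddd' ignored (set empty)
end set {} — state 1 not in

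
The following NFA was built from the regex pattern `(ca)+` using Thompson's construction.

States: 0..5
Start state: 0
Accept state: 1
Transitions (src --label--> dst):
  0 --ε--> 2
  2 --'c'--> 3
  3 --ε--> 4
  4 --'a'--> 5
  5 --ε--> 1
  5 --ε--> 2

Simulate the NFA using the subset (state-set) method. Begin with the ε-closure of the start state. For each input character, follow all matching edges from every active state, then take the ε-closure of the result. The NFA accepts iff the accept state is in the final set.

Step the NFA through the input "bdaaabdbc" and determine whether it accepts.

Answer: REJECT

Derivation:
initial (ε-close {0}): {0,2}
'b' @ 1: {}  — dead — no transitions
rest 'daaabdbc' ignored (set empty)
after full input: {}  (accept=1 not in)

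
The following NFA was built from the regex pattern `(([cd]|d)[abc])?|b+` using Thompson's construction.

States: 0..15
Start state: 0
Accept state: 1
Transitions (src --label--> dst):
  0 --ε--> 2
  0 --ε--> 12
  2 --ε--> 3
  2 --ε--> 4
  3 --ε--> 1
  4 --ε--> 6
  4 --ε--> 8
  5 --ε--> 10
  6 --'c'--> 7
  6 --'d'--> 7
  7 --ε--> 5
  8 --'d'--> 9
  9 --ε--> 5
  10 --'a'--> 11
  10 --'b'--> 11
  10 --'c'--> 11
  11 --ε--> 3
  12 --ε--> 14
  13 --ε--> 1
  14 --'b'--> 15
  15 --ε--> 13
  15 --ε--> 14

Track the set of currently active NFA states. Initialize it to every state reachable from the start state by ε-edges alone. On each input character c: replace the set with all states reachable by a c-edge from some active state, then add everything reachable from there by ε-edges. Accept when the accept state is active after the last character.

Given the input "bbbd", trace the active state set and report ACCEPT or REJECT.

start: ε-closure({0}) = {0,1,2,3,4,6,8,12,14}
'b' @ 1: {1,13,14,15}  (accept∈set)
'b' @ 2: {1,13,14,15}  (accept∈set)
'b' @ 3: {1,13,14,15}  (accept∈set)
'd' @ 4: {}  — dead — no transitions
end set {} — state 1 not in

Answer: REJECT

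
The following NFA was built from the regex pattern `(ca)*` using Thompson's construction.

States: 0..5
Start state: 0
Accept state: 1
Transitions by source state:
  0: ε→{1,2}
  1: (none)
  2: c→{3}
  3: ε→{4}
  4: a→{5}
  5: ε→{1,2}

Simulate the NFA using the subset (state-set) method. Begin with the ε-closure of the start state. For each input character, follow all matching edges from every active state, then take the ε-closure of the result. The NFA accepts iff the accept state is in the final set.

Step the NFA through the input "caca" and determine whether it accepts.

Answer: ACCEPT

Steps:
S₀ = ε-closure({0}) = {0,1,2}
'c' @ 1: {3,4}
'a' @ 2: {1,2,5}  (accept∈set)
'c' @ 3: {3,4}
'a' @ 4: {1,2,5}  (accept∈set)
after full input: {1,2,5}  (accept=1 in)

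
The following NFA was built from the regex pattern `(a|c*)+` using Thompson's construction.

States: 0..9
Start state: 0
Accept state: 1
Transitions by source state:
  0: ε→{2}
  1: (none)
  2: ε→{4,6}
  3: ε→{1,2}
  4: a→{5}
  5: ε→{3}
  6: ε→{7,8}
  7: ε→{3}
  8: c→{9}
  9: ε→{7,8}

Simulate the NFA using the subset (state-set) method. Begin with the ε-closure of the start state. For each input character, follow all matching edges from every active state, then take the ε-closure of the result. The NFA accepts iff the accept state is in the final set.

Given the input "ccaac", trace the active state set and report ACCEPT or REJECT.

start: ε-closure({0}) = {0,1,2,3,4,6,7,8}
'c' @ 1: {1,2,3,4,6,7,8,9}  ✓accept
'c' @ 2: {1,2,3,4,6,7,8,9}  ✓accept
'a' @ 3: {1,2,3,4,5,6,7,8}  ✓accept
'a' @ 4: {1,2,3,4,5,6,7,8}  ✓accept
'c' @ 5: {1,2,3,4,6,7,8,9}  ✓accept
end set {1,2,3,4,6,7,8,9} — state 1 in

Answer: ACCEPT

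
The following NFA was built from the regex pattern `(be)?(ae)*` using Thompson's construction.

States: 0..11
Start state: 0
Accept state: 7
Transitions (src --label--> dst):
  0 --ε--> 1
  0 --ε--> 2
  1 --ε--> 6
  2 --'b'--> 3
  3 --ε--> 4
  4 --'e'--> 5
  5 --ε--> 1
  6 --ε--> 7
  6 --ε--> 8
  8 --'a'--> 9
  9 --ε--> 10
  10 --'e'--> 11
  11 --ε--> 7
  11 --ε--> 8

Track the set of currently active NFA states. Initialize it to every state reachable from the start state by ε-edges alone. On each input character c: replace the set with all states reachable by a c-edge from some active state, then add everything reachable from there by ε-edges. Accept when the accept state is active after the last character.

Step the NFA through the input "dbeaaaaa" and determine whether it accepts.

Answer: REJECT

Trace:
S₀ = ε-closure({0}) = {0,1,2,6,7,8}
'd' @ 1: {}  — state set empty
rest 'beaaaaa' ignored (set empty)
final: {}; accept 7 not in set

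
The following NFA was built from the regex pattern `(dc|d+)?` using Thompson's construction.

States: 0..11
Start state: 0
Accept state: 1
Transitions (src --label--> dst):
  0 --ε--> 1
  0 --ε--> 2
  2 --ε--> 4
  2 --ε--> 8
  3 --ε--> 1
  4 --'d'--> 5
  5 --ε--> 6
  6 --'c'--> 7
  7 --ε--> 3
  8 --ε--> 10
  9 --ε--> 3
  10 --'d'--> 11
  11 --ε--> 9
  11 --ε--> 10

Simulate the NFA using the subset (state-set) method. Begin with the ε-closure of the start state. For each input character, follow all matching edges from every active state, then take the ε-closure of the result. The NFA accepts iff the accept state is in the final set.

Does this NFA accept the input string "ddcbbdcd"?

Answer: REJECT

Trace:
start: ε-closure({0}) = {0,1,2,4,8,10}
'd' @ 1: {1,3,5,6,9,10,11}  (accept∈set)
'd' @ 2: {1,3,9,10,11}  (accept∈set)
'c' @ 3: {}  — state set empty
rest 'bbdcd' ignored (set empty)
end set {} — state 1 not in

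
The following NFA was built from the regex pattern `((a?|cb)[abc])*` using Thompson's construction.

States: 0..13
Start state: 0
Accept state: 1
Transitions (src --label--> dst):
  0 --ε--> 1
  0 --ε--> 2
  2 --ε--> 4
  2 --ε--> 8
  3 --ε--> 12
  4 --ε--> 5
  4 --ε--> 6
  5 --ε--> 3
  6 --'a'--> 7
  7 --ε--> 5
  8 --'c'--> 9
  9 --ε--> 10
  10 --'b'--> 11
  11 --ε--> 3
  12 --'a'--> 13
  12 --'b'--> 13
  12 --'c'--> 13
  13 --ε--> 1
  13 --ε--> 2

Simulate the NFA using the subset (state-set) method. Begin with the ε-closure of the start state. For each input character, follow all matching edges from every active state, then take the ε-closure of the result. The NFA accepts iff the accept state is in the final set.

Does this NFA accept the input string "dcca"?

Answer: REJECT

Steps:
initial (ε-close {0}): {0,1,2,3,4,5,6,8,12}
'd' @ 1: {}  — no active states
rest 'cca' ignored (set empty)
final: {}; accept 1 not in set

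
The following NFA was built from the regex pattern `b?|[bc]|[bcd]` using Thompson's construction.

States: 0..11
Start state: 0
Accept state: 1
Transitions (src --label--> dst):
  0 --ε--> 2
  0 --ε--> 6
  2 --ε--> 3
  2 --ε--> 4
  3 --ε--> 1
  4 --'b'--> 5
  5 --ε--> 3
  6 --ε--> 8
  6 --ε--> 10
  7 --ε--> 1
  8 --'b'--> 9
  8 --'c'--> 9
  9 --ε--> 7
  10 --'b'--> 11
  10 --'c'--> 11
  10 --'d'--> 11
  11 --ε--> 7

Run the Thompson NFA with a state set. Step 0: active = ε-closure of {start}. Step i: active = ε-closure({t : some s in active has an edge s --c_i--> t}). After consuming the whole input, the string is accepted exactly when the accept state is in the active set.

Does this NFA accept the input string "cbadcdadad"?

initial (ε-close {0}): {0,1,2,3,4,6,8,10}
'c' @ 1: {1,7,9,11}  (accept∈set)
'b' @ 2: {}  — dead — no transitions
rest 'adcdadad' ignored (set empty)
final: {}; accept 1 not in set

Answer: REJECT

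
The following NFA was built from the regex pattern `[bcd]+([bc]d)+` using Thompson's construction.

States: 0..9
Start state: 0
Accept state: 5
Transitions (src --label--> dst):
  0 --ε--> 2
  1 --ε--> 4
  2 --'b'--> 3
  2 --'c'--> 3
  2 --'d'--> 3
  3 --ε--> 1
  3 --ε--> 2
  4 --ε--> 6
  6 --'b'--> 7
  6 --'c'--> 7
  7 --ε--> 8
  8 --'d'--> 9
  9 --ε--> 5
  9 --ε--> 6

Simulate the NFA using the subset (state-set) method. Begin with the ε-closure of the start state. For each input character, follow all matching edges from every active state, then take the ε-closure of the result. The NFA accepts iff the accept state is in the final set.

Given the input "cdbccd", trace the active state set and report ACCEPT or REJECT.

initial (ε-close {0}): {0,2}
'c' @ 1: {1,2,3,4,6}
'd' @ 2: {1,2,3,4,6}
'b' @ 3: {1,2,3,4,6,7,8}
'c' @ 4: {1,2,3,4,6,7,8}
'c' @ 5: {1,2,3,4,6,7,8}
'd' @ 6: {1,2,3,4,5,6,9}  [accepting]
final: {1,2,3,4,5,6,9}; accept 5 in set

Answer: ACCEPT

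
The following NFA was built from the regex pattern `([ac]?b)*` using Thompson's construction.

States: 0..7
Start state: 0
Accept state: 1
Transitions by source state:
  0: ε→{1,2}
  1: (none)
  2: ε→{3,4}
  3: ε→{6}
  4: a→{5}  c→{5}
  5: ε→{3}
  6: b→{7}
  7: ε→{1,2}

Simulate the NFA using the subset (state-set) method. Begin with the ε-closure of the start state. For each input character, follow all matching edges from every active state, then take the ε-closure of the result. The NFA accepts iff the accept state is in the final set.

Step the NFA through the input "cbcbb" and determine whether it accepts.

initial (ε-close {0}): {0,1,2,3,4,6}
'c' @ 1: {3,5,6}
'b' @ 2: {1,2,3,4,6,7}  [accepting]
'c' @ 3: {3,5,6}
'b' @ 4: {1,2,3,4,6,7}  [accepting]
'b' @ 5: {1,2,3,4,6,7}  [accepting]
end set {1,2,3,4,6,7} — state 1 in

Answer: ACCEPT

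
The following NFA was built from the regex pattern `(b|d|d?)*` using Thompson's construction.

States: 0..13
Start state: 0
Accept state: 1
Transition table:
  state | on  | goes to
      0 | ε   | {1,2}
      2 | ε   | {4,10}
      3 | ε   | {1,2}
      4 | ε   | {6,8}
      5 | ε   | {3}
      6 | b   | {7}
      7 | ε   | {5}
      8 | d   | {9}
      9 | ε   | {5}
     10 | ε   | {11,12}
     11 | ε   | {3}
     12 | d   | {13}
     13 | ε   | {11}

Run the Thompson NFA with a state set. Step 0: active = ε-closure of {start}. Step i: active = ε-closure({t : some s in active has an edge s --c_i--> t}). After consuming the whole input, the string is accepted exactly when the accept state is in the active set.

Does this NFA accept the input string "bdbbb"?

initial (ε-close {0}): {0,1,2,3,4,6,8,10,11,12}
'b' @ 1: {1,2,3,4,5,6,7,8,10,11,12}  (accept∈set)
'd' @ 2: {1,2,3,4,5,6,8,9,10,11,12,13}  (accept∈set)
'b' @ 3: {1,2,3,4,5,6,7,8,10,11,12}  (accept∈set)
'b' @ 4: {1,2,3,4,5,6,7,8,10,11,12}  (accept∈set)
'b' @ 5: {1,2,3,4,5,6,7,8,10,11,12}  (accept∈set)
after full input: {1,2,3,4,5,6,7,8,10,11,12}  (accept=1 in)

Answer: ACCEPT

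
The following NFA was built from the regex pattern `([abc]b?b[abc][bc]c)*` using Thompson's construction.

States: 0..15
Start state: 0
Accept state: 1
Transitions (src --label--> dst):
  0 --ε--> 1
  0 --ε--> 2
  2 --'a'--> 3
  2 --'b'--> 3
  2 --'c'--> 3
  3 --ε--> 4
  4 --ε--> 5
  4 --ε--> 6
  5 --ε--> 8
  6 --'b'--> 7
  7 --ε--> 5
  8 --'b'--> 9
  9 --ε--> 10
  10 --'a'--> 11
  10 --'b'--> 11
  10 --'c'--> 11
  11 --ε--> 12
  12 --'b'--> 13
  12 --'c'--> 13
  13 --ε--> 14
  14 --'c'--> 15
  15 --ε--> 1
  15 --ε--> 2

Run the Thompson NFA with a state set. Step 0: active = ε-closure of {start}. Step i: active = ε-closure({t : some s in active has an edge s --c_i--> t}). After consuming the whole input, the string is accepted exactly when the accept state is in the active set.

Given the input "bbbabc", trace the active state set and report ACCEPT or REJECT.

Answer: ACCEPT

Steps:
start: ε-closure({0}) = {0,1,2}
'b' @ 1: {3,4,5,6,8}
'b' @ 2: {5,7,8,9,10}
'b' @ 3: {9,10,11,12}
'a' @ 4: {11,12}
'b' @ 5: {13,14}
'c' @ 6: {1,2,15}  (accept∈set)
end set {1,2,15} — state 1 in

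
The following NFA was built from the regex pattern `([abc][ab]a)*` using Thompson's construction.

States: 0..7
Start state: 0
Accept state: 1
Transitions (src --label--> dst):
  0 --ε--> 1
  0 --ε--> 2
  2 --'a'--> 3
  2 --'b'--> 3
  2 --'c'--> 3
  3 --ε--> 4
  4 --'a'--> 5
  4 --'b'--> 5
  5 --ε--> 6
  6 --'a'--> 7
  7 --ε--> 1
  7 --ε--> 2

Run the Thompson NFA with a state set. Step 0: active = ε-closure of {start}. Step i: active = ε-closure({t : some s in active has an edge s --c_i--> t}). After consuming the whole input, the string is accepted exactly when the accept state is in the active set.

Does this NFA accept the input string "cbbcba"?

start: ε-closure({0}) = {0,1,2}
'c' @ 1: {3,4}
'b' @ 2: {5,6}
'b' @ 3: {}  — no active states
rest 'cba' ignored (set empty)
end set {} — state 1 not in

Answer: REJECT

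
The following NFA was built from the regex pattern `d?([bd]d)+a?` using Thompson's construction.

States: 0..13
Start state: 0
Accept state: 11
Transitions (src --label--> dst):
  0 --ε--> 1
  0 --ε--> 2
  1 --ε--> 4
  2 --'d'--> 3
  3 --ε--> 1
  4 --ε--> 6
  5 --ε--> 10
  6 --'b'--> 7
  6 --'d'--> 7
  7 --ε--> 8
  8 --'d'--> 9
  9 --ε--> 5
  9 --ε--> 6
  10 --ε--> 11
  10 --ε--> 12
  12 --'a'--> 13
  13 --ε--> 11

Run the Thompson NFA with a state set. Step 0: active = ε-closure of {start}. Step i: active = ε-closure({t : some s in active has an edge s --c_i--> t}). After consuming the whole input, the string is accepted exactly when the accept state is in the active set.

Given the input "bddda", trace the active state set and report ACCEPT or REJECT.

Answer: ACCEPT

Steps:
start: ε-closure({0}) = {0,1,2,4,6}
'b' @ 1: {7,8}
'd' @ 2: {5,6,9,10,11,12}  (accept∈set)
'd' @ 3: {7,8}
'd' @ 4: {5,6,9,10,11,12}  (accept∈set)
'a' @ 5: {11,13}  (accept∈set)
after full input: {11,13}  (accept=11 in)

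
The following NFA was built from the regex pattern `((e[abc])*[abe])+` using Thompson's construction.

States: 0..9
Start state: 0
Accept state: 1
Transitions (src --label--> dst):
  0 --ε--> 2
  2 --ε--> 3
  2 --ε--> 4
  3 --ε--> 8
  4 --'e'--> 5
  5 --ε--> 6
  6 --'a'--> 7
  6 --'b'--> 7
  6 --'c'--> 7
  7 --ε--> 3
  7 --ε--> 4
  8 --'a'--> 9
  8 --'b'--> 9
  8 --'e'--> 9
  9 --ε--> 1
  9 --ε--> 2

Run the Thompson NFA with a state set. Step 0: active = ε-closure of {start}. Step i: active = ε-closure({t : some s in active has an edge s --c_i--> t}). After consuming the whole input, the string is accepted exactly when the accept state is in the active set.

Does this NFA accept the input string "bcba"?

start: ε-closure({0}) = {0,2,3,4,8}
'b' @ 1: {1,2,3,4,8,9}  ✓accept
'c' @ 2: {}  — state set empty
rest 'ba' ignored (set empty)
final: {}; accept 1 not in set

Answer: REJECT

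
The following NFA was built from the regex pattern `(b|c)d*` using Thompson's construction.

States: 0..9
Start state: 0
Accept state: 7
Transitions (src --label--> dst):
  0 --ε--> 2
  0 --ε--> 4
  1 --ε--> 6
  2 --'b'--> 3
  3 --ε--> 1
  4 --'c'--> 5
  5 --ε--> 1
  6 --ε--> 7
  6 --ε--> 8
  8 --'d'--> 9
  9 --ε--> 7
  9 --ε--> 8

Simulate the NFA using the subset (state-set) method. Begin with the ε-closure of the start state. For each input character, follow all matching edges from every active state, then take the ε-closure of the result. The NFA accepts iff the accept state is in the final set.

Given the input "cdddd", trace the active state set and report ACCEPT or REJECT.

S₀ = ε-closure({0}) = {0,2,4}
'c' @ 1: {1,5,6,7,8}  (accept∈set)
'd' @ 2: {7,8,9}  (accept∈set)
'd' @ 3: {7,8,9}  (accept∈set)
'd' @ 4: {7,8,9}  (accept∈set)
'd' @ 5: {7,8,9}  (accept∈set)
after full input: {7,8,9}  (accept=7 in)

Answer: ACCEPT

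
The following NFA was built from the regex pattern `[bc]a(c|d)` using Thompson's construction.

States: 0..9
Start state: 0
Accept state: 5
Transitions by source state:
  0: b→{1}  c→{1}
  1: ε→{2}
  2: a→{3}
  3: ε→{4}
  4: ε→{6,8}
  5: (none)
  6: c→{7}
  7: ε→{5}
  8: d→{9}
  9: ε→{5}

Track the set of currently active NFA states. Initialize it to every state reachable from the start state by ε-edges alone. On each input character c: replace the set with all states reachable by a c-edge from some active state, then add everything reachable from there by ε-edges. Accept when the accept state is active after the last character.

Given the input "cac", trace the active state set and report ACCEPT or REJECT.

start: ε-closure({0}) = {0}
'c' @ 1: {1,2}
'a' @ 2: {3,4,6,8}
'c' @ 3: {5,7}  ✓accept
final: {5,7}; accept 5 in set

Answer: ACCEPT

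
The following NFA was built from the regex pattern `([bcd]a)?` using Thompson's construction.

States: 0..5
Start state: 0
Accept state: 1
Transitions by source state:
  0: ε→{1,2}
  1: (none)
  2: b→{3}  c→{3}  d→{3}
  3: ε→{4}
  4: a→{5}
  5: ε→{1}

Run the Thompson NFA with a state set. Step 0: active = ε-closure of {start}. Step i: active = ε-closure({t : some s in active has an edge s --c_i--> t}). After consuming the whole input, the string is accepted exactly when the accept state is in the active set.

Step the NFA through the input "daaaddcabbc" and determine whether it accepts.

Answer: REJECT

Trace:
start: ε-closure({0}) = {0,1,2}
'd' @ 1: {3,4}
'a' @ 2: {1,5}  (accept∈set)
'a' @ 3: {}  — no active states
rest 'addcabbc' ignored (set empty)
final: {}; accept 1 not in set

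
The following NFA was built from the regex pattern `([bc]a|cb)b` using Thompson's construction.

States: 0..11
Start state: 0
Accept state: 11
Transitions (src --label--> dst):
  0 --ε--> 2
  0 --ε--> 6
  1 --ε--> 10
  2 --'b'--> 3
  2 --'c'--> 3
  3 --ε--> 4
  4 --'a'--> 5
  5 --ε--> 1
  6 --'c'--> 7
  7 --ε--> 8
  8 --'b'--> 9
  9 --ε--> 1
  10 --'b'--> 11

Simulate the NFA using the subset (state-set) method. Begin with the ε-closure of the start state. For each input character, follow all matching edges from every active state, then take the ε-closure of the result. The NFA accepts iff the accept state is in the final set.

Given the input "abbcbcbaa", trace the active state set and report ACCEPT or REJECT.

S₀ = ε-closure({0}) = {0,2,6}
'a' @ 1: {}  — no active states
rest 'bbcbcbaa' ignored (set empty)
after full input: {}  (accept=11 not in)

Answer: REJECT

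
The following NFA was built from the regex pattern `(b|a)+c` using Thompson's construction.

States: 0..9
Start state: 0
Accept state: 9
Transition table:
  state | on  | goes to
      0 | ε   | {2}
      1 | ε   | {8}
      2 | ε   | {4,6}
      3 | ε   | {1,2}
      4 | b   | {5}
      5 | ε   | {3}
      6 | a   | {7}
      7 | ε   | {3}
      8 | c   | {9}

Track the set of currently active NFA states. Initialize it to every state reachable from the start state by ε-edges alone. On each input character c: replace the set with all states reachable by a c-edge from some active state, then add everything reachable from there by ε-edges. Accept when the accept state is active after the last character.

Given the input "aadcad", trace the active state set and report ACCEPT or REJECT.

Answer: REJECT

Steps:
start: ε-closure({0}) = {0,2,4,6}
'a' @ 1: {1,2,3,4,6,7,8}
'a' @ 2: {1,2,3,4,6,7,8}
'd' @ 3: {}  — no active states
rest 'cad' ignored (set empty)
final: {}; accept 9 not in set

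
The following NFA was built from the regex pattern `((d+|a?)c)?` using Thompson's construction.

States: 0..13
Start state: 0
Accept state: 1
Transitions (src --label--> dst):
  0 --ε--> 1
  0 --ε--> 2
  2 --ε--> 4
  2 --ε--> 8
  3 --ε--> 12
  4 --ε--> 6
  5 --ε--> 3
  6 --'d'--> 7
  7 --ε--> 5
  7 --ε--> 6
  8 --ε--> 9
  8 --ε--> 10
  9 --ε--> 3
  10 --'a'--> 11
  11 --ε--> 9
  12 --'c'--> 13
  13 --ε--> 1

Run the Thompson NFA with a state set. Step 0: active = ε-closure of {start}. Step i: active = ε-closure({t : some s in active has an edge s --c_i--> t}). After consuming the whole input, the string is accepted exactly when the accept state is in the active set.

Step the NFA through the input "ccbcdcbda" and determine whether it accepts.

S₀ = ε-closure({0}) = {0,1,2,3,4,6,8,9,10,12}
'c' @ 1: {1,13}  [accepting]
'c' @ 2: {}  — dead — no transitions
rest 'bcdcbda' ignored (set empty)
final: {}; accept 1 not in set

Answer: REJECT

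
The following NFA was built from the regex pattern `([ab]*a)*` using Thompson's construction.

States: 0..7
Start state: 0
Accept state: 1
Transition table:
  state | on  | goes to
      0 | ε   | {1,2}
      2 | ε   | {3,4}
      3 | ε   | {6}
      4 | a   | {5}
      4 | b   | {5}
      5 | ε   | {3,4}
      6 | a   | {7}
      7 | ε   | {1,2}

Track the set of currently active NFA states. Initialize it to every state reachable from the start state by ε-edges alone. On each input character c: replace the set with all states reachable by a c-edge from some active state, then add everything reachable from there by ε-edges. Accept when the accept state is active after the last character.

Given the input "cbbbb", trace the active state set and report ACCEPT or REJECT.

Answer: REJECT

Derivation:
initial (ε-close {0}): {0,1,2,3,4,6}
'c' @ 1: {}  — state set empty
rest 'bbbb' ignored (set empty)
after full input: {}  (accept=1 not in)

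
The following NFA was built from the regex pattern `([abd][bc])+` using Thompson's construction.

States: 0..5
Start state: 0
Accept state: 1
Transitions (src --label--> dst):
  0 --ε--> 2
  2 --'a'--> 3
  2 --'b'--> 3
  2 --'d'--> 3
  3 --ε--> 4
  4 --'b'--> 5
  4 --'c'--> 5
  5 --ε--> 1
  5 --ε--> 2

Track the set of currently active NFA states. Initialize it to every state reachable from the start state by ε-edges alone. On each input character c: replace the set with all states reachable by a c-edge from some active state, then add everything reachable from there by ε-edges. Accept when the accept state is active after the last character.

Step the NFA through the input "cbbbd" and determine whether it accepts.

S₀ = ε-closure({0}) = {0,2}
'c' @ 1: {}  — no active states
rest 'bbbd' ignored (set empty)
after full input: {}  (accept=1 not in)

Answer: REJECT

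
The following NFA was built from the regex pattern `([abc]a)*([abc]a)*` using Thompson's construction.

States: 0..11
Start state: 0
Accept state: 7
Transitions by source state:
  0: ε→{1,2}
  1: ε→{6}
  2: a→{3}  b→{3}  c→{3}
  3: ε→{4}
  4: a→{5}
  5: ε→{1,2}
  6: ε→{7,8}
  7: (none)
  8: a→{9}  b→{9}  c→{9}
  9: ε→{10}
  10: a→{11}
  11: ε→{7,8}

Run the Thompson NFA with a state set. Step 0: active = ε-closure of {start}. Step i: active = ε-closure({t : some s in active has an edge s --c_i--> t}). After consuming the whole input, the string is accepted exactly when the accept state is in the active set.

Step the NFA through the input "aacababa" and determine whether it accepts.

initial (ε-close {0}): {0,1,2,6,7,8}
'a' @ 1: {3,4,9,10}
'a' @ 2: {1,2,5,6,7,8,11}  (accept∈set)
'c' @ 3: {3,4,9,10}
'a' @ 4: {1,2,5,6,7,8,11}  (accept∈set)
'b' @ 5: {3,4,9,10}
'a' @ 6: {1,2,5,6,7,8,11}  (accept∈set)
'b' @ 7: {3,4,9,10}
'a' @ 8: {1,2,5,6,7,8,11}  (accept∈set)
final: {1,2,5,6,7,8,11}; accept 7 in set

Answer: ACCEPT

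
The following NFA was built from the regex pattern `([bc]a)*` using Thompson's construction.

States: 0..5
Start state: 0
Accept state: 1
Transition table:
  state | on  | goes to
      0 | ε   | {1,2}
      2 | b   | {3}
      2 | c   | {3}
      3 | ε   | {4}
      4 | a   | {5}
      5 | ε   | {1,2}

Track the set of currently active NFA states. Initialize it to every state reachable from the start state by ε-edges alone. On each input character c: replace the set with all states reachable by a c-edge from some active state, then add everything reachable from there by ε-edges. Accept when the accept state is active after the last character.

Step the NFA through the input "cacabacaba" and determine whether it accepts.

initial (ε-close {0}): {0,1,2}
'c' @ 1: {3,4}
'a' @ 2: {1,2,5}  (accept∈set)
'c' @ 3: {3,4}
'a' @ 4: {1,2,5}  (accept∈set)
'b' @ 5: {3,4}
'a' @ 6: {1,2,5}  (accept∈set)
'c' @ 7: {3,4}
'a' @ 8: {1,2,5}  (accept∈set)
'b' @ 9: {3,4}
'a' @ 10: {1,2,5}  (accept∈set)
final: {1,2,5}; accept 1 in set

Answer: ACCEPT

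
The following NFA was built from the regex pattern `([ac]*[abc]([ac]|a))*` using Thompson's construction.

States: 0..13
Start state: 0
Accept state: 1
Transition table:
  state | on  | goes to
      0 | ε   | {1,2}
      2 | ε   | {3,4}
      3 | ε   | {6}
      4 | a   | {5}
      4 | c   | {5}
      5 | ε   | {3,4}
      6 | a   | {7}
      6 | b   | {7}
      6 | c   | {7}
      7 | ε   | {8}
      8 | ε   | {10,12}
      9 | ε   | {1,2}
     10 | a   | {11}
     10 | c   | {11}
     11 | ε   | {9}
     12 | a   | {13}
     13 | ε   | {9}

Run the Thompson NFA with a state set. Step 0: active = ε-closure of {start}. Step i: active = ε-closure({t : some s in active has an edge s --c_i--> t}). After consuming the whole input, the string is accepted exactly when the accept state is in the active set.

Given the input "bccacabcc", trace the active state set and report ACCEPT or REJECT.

start: ε-closure({0}) = {0,1,2,3,4,6}
'b' @ 1: {7,8,10,12}
'c' @ 2: {1,2,3,4,6,9,11}  [accepting]
'c' @ 3: {3,4,5,6,7,8,10,12}
'a' @ 4: {1,2,3,4,5,6,7,8,9,10,11,12,13}  [accepting]
'c' @ 5: {1,2,3,4,5,6,7,8,9,10,11,12}  [accepting]
'a' @ 6: {1,2,3,4,5,6,7,8,9,10,11,12,13}  [accepting]
'b' @ 7: {7,8,10,12}
'c' @ 8: {1,2,3,4,6,9,11}  [accepting]
'c' @ 9: {3,4,5,6,7,8,10,12}
final: {3,4,5,6,7,8,10,12}; accept 1 not in set

Answer: REJECT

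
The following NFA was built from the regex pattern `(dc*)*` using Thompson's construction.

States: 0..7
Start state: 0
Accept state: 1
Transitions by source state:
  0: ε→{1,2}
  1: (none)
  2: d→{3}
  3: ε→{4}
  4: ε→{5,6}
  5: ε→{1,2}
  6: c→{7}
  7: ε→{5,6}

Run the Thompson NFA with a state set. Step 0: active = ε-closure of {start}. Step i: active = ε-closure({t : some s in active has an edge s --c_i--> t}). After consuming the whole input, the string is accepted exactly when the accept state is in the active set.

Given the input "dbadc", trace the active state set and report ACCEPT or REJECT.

Answer: REJECT

Derivation:
S₀ = ε-closure({0}) = {0,1,2}
'd' @ 1: {1,2,3,4,5,6}  ✓accept
'b' @ 2: {}  — no active states
rest 'adc' ignored (set empty)
end set {} — state 1 not in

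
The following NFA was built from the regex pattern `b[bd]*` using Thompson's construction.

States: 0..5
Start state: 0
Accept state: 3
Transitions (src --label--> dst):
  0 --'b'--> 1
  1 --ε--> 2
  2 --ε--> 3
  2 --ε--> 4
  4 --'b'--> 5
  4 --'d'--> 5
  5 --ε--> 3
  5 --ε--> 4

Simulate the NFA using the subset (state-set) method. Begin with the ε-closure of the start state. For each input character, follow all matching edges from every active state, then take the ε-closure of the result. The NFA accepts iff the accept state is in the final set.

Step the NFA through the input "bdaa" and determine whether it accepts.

initial (ε-close {0}): {0}
'b' @ 1: {1,2,3,4}  (accept∈set)
'd' @ 2: {3,4,5}  (accept∈set)
'a' @ 3: {}  — no active states
rest 'a' ignored (set empty)
end set {} — state 3 not in

Answer: REJECT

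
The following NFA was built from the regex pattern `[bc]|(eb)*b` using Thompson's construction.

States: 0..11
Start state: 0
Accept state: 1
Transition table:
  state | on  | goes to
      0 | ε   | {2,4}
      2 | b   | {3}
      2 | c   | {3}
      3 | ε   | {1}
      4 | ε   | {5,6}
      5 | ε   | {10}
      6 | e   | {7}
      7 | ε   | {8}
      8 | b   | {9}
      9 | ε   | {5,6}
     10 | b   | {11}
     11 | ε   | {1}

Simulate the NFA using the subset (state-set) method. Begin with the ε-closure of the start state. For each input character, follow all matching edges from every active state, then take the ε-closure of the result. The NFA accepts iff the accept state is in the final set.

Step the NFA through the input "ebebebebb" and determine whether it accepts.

start: ε-closure({0}) = {0,2,4,5,6,10}
'e' @ 1: {7,8}
'b' @ 2: {5,6,9,10}
'e' @ 3: {7,8}
'b' @ 4: {5,6,9,10}
'e' @ 5: {7,8}
'b' @ 6: {5,6,9,10}
'e' @ 7: {7,8}
'b' @ 8: {5,6,9,10}
'b' @ 9: {1,11}  ✓accept
end set {1,11} — state 1 in

Answer: ACCEPT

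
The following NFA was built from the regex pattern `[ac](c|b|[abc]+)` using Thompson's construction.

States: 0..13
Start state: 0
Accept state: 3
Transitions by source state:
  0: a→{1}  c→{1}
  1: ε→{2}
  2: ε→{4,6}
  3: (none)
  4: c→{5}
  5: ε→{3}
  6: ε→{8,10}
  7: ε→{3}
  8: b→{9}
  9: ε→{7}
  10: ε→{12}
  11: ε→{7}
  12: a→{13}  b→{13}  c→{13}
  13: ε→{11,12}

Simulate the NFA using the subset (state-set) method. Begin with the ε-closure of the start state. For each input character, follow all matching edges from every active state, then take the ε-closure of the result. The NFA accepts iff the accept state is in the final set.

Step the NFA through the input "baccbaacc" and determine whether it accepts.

start: ε-closure({0}) = {0}
'b' @ 1: {}  — state set empty
rest 'accbaacc' ignored (set empty)
after full input: {}  (accept=3 not in)

Answer: REJECT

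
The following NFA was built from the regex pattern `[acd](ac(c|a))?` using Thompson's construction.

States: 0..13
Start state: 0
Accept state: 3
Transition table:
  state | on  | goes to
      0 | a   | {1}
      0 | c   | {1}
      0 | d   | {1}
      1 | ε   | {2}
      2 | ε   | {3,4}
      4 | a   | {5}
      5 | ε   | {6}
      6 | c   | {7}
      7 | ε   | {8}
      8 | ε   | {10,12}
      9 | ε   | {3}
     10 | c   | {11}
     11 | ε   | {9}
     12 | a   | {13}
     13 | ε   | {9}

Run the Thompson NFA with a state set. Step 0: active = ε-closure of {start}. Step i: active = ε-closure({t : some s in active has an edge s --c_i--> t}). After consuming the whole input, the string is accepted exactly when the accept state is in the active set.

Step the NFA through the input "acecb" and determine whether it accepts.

Answer: REJECT

Steps:
initial (ε-close {0}): {0}
'a' @ 1: {1,2,3,4}  (accept∈set)
'c' @ 2: {}  — no active states
rest 'ecb' ignored (set empty)
after full input: {}  (accept=3 not in)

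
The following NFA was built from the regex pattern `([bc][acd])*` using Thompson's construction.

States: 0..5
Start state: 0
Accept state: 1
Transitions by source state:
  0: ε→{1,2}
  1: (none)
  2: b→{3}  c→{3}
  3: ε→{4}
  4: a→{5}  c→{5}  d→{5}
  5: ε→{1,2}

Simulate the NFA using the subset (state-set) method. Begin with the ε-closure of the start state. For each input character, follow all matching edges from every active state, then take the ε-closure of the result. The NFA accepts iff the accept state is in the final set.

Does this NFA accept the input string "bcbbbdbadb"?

Answer: REJECT

Derivation:
initial (ε-close {0}): {0,1,2}
'b' @ 1: {3,4}
'c' @ 2: {1,2,5}  ✓accept
'b' @ 3: {3,4}
'b' @ 4: {}  — dead — no transitions
rest 'bdbadb' ignored (set empty)
after full input: {}  (accept=1 not in)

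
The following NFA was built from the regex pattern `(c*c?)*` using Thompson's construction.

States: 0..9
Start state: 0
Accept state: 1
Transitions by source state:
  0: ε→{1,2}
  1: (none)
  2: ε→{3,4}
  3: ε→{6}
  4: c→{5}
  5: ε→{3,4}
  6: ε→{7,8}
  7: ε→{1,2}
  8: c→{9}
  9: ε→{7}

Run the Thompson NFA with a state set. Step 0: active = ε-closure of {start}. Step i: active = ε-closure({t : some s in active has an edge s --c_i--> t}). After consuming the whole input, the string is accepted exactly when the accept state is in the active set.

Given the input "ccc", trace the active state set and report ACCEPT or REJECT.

S₀ = ε-closure({0}) = {0,1,2,3,4,6,7,8}
'c' @ 1: {1,2,3,4,5,6,7,8,9}  ✓accept
'c' @ 2: {1,2,3,4,5,6,7,8,9}  ✓accept
'c' @ 3: {1,2,3,4,5,6,7,8,9}  ✓accept
end set {1,2,3,4,5,6,7,8,9} — state 1 in

Answer: ACCEPT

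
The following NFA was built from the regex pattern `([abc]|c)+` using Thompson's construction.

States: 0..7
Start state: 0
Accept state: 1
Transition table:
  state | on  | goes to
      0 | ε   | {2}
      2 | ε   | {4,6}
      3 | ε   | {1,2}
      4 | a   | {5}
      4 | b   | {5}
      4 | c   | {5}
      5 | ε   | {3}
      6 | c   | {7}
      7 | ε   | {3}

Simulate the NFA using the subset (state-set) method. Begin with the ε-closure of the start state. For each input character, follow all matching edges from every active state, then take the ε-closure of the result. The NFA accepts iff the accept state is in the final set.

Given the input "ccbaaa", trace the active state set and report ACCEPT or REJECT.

Answer: ACCEPT

Steps:
start: ε-closure({0}) = {0,2,4,6}
'c' @ 1: {1,2,3,4,5,6,7}  ✓accept
'c' @ 2: {1,2,3,4,5,6,7}  ✓accept
'b' @ 3: {1,2,3,4,5,6}  ✓accept
'a' @ 4: {1,2,3,4,5,6}  ✓accept
'a' @ 5: {1,2,3,4,5,6}  ✓accept
'a' @ 6: {1,2,3,4,5,6}  ✓accept
after full input: {1,2,3,4,5,6}  (accept=1 in)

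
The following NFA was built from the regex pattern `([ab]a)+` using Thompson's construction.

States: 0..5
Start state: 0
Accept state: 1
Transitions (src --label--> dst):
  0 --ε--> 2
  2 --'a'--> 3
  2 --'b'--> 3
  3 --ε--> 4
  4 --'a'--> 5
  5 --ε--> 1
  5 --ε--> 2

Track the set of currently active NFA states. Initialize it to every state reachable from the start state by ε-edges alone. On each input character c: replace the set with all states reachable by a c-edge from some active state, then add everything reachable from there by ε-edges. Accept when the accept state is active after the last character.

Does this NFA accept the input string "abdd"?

Answer: REJECT

Trace:
S₀ = ε-closure({0}) = {0,2}
'a' @ 1: {3,4}
'b' @ 2: {}  — state set empty
rest 'dd' ignored (set empty)
final: {}; accept 1 not in set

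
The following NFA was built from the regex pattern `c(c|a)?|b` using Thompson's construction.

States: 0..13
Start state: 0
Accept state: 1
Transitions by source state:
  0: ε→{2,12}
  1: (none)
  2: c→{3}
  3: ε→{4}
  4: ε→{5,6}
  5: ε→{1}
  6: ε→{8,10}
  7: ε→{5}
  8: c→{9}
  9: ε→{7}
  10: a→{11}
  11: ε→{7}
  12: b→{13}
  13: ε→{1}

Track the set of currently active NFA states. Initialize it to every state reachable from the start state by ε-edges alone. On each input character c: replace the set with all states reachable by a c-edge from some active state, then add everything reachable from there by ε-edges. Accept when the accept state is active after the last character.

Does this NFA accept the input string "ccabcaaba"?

initial (ε-close {0}): {0,2,12}
'c' @ 1: {1,3,4,5,6,8,10}  [accepting]
'c' @ 2: {1,5,7,9}  [accepting]
'a' @ 3: {}  — state set empty
rest 'bcaaba' ignored (set empty)
end set {} — state 1 not in

Answer: REJECT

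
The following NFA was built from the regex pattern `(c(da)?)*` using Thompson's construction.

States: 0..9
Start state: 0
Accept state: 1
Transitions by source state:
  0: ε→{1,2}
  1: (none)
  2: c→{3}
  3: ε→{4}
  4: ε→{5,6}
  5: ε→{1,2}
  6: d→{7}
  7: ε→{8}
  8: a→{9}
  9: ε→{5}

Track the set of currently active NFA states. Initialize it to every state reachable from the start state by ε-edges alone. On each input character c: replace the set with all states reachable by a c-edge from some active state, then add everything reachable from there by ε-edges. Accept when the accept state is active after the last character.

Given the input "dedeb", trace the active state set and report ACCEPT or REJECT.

Answer: REJECT

Derivation:
initial (ε-close {0}): {0,1,2}
'd' @ 1: {}  — state set empty
rest 'edeb' ignored (set empty)
end set {} — state 1 not in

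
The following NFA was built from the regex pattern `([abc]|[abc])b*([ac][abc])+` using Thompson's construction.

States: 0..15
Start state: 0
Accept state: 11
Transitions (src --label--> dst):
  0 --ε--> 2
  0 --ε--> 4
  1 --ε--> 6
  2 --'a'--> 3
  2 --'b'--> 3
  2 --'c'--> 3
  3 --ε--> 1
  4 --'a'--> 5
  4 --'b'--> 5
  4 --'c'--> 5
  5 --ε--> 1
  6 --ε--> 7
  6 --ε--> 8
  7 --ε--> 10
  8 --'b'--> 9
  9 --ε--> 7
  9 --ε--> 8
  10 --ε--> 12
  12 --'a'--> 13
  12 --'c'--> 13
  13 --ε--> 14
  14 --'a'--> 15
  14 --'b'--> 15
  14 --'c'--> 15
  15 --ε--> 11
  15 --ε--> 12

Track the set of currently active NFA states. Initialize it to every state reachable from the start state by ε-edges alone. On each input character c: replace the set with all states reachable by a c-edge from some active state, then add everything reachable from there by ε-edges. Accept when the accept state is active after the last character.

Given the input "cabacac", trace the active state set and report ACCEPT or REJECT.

Answer: ACCEPT

Derivation:
initial (ε-close {0}): {0,2,4}
'c' @ 1: {1,3,5,6,7,8,10,12}
'a' @ 2: {13,14}
'b' @ 3: {11,12,15}  ✓accept
'a' @ 4: {13,14}
'c' @ 5: {11,12,15}  ✓accept
'a' @ 6: {13,14}
'c' @ 7: {11,12,15}  ✓accept
after full input: {11,12,15}  (accept=11 in)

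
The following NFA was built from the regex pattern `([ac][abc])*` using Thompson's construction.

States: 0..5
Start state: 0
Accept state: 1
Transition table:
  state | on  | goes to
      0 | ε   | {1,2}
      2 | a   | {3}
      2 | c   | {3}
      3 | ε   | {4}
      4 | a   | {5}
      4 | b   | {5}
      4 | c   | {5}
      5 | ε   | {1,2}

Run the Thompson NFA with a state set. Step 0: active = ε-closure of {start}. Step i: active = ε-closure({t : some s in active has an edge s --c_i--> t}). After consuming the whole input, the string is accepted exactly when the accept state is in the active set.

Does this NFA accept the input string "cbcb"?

Answer: ACCEPT

Trace:
initial (ε-close {0}): {0,1,2}
'c' @ 1: {3,4}
'b' @ 2: {1,2,5}  (accept∈set)
'c' @ 3: {3,4}
'b' @ 4: {1,2,5}  (accept∈set)
after full input: {1,2,5}  (accept=1 in)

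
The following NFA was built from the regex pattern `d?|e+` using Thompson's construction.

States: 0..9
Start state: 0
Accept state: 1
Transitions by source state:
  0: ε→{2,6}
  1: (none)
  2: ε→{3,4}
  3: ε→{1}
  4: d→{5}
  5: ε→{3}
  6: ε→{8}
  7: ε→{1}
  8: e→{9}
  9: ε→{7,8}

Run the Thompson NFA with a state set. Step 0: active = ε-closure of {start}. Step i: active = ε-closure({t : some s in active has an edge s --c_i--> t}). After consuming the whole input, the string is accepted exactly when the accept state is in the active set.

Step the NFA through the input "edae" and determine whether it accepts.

S₀ = ε-closure({0}) = {0,1,2,3,4,6,8}
'e' @ 1: {1,7,8,9}  ✓accept
'd' @ 2: {}  — dead — no transitions
rest 'ae' ignored (set empty)
after full input: {}  (accept=1 not in)

Answer: REJECT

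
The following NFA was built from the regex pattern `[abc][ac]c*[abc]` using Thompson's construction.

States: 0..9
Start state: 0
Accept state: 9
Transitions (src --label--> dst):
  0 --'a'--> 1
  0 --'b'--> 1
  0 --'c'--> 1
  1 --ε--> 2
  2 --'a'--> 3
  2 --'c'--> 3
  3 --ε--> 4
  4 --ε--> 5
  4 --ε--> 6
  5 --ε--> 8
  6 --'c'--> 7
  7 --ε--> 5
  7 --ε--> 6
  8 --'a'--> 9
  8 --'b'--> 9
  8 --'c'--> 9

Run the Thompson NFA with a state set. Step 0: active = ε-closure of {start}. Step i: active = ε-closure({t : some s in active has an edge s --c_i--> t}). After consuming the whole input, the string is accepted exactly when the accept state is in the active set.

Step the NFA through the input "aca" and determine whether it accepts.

Answer: ACCEPT

Derivation:
initial (ε-close {0}): {0}
'a' @ 1: {1,2}
'c' @ 2: {3,4,5,6,8}
'a' @ 3: {9}  ✓accept
final: {9}; accept 9 in set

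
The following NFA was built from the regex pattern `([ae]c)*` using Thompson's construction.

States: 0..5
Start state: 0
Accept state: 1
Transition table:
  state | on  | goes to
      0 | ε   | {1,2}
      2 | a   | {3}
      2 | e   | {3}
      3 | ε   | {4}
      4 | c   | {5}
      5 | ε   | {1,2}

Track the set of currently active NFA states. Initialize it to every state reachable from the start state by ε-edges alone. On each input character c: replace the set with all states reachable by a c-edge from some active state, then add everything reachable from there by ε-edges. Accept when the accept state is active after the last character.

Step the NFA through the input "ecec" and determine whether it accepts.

S₀ = ε-closure({0}) = {0,1,2}
'e' @ 1: {3,4}
'c' @ 2: {1,2,5}  [accepting]
'e' @ 3: {3,4}
'c' @ 4: {1,2,5}  [accepting]
end set {1,2,5} — state 1 in

Answer: ACCEPT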